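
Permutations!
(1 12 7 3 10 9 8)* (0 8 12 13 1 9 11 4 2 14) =(0 8 9 12 7 3 10 11 4 2 14)(1 13) =[8, 13, 14, 10, 2, 5, 6, 3, 9, 12, 11, 4, 7, 1, 0]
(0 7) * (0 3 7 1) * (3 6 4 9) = (0 1)(3 7 6 4 9) = [1, 0, 2, 7, 9, 5, 4, 6, 8, 3]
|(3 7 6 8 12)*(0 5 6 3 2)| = |(0 5 6 8 12 2)(3 7)| = 6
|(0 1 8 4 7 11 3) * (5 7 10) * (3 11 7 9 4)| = |(11)(0 1 8 3)(4 10 5 9)| = 4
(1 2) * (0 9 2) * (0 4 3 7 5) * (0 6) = (0 9 2 1 4 3 7 5 6) = [9, 4, 1, 7, 3, 6, 0, 5, 8, 2]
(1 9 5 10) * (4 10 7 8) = [0, 9, 2, 3, 10, 7, 6, 8, 4, 5, 1] = (1 9 5 7 8 4 10)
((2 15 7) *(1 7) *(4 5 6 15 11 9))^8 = (1 15 6 5 4 9 11 2 7) = [0, 15, 7, 3, 9, 4, 5, 1, 8, 11, 10, 2, 12, 13, 14, 6]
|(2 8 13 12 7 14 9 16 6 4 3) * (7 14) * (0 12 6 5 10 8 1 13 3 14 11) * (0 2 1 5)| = 15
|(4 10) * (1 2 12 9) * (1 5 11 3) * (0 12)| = 8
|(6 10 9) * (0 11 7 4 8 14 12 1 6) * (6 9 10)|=|(0 11 7 4 8 14 12 1 9)|=9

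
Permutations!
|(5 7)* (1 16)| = 2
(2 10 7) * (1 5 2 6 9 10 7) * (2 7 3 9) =[0, 5, 3, 9, 4, 7, 2, 6, 8, 10, 1] =(1 5 7 6 2 3 9 10)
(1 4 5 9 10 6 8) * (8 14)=(1 4 5 9 10 6 14 8)=[0, 4, 2, 3, 5, 9, 14, 7, 1, 10, 6, 11, 12, 13, 8]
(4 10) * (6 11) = (4 10)(6 11) = [0, 1, 2, 3, 10, 5, 11, 7, 8, 9, 4, 6]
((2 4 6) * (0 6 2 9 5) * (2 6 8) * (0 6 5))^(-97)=[8, 1, 4, 3, 5, 6, 9, 7, 2, 0]=(0 8 2 4 5 6 9)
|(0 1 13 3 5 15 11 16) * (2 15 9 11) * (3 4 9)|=|(0 1 13 4 9 11 16)(2 15)(3 5)|=14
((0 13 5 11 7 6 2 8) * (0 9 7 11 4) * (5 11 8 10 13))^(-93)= (2 11 7 10 8 6 13 9)= [0, 1, 11, 3, 4, 5, 13, 10, 6, 2, 8, 7, 12, 9]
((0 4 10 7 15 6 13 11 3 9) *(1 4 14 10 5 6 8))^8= [5, 0, 2, 1, 14, 10, 7, 11, 9, 4, 13, 8, 12, 15, 6, 3]= (0 5 10 13 15 3 1)(4 14 6 7 11 8 9)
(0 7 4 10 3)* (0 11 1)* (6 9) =(0 7 4 10 3 11 1)(6 9) =[7, 0, 2, 11, 10, 5, 9, 4, 8, 6, 3, 1]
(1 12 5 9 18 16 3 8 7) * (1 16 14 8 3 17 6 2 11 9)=[0, 12, 11, 3, 4, 1, 2, 16, 7, 18, 10, 9, 5, 13, 8, 15, 17, 6, 14]=(1 12 5)(2 11 9 18 14 8 7 16 17 6)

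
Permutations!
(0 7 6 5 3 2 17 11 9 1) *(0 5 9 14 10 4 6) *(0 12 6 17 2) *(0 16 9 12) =[7, 5, 2, 16, 17, 3, 12, 0, 8, 1, 4, 14, 6, 13, 10, 15, 9, 11] =(0 7)(1 5 3 16 9)(4 17 11 14 10)(6 12)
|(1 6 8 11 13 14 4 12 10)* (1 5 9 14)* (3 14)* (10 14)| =60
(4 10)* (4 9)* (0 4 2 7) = (0 4 10 9 2 7) = [4, 1, 7, 3, 10, 5, 6, 0, 8, 2, 9]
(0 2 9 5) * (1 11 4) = (0 2 9 5)(1 11 4) = [2, 11, 9, 3, 1, 0, 6, 7, 8, 5, 10, 4]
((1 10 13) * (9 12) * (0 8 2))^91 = (0 8 2)(1 10 13)(9 12) = [8, 10, 0, 3, 4, 5, 6, 7, 2, 12, 13, 11, 9, 1]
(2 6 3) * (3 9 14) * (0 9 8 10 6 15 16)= (0 9 14 3 2 15 16)(6 8 10)= [9, 1, 15, 2, 4, 5, 8, 7, 10, 14, 6, 11, 12, 13, 3, 16, 0]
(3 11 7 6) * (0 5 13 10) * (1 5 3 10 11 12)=(0 3 12 1 5 13 11 7 6 10)=[3, 5, 2, 12, 4, 13, 10, 6, 8, 9, 0, 7, 1, 11]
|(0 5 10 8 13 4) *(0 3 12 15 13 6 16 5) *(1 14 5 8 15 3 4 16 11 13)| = 10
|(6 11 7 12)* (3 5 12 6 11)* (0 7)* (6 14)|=|(0 7 14 6 3 5 12 11)|=8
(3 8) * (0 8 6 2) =[8, 1, 0, 6, 4, 5, 2, 7, 3] =(0 8 3 6 2)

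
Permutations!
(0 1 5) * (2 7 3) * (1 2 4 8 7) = [2, 5, 1, 4, 8, 0, 6, 3, 7] = (0 2 1 5)(3 4 8 7)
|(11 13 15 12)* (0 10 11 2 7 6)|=|(0 10 11 13 15 12 2 7 6)|=9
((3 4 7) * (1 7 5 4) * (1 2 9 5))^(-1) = (1 4 5 9 2 3 7) = [0, 4, 3, 7, 5, 9, 6, 1, 8, 2]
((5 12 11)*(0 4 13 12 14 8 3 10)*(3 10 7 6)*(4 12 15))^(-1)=(0 10 8 14 5 11 12)(3 6 7)(4 15 13)=[10, 1, 2, 6, 15, 11, 7, 3, 14, 9, 8, 12, 0, 4, 5, 13]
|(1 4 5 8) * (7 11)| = |(1 4 5 8)(7 11)| = 4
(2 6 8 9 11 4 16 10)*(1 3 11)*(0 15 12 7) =(0 15 12 7)(1 3 11 4 16 10 2 6 8 9) =[15, 3, 6, 11, 16, 5, 8, 0, 9, 1, 2, 4, 7, 13, 14, 12, 10]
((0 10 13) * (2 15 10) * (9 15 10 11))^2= (0 10)(2 13)(9 11 15)= [10, 1, 13, 3, 4, 5, 6, 7, 8, 11, 0, 15, 12, 2, 14, 9]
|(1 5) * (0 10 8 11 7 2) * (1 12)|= 6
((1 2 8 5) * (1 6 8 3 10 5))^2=(1 3 5 8 2 10 6)=[0, 3, 10, 5, 4, 8, 1, 7, 2, 9, 6]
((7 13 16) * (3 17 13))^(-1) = [0, 1, 2, 7, 4, 5, 6, 16, 8, 9, 10, 11, 12, 17, 14, 15, 13, 3] = (3 7 16 13 17)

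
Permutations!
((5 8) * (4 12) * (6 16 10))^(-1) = (4 12)(5 8)(6 10 16) = [0, 1, 2, 3, 12, 8, 10, 7, 5, 9, 16, 11, 4, 13, 14, 15, 6]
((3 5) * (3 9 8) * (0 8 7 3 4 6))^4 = (9) = [0, 1, 2, 3, 4, 5, 6, 7, 8, 9]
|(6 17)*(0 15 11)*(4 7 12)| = |(0 15 11)(4 7 12)(6 17)| = 6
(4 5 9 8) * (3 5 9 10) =(3 5 10)(4 9 8) =[0, 1, 2, 5, 9, 10, 6, 7, 4, 8, 3]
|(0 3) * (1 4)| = |(0 3)(1 4)| = 2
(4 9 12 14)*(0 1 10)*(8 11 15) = (0 1 10)(4 9 12 14)(8 11 15) = [1, 10, 2, 3, 9, 5, 6, 7, 11, 12, 0, 15, 14, 13, 4, 8]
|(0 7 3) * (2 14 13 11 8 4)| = 6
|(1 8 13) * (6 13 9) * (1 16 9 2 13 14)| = |(1 8 2 13 16 9 6 14)| = 8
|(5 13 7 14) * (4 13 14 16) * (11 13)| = |(4 11 13 7 16)(5 14)| = 10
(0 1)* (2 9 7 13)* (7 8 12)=(0 1)(2 9 8 12 7 13)=[1, 0, 9, 3, 4, 5, 6, 13, 12, 8, 10, 11, 7, 2]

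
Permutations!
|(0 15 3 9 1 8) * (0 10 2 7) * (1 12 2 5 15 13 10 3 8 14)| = 22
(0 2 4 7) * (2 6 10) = [6, 1, 4, 3, 7, 5, 10, 0, 8, 9, 2] = (0 6 10 2 4 7)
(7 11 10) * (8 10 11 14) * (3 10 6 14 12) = [0, 1, 2, 10, 4, 5, 14, 12, 6, 9, 7, 11, 3, 13, 8] = (3 10 7 12)(6 14 8)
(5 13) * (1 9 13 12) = (1 9 13 5 12) = [0, 9, 2, 3, 4, 12, 6, 7, 8, 13, 10, 11, 1, 5]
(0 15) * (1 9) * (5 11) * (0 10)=(0 15 10)(1 9)(5 11)=[15, 9, 2, 3, 4, 11, 6, 7, 8, 1, 0, 5, 12, 13, 14, 10]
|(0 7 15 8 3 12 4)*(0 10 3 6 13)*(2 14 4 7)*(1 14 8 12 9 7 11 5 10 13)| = 8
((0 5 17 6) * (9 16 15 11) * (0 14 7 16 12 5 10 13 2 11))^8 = (0 17 13 14 11 16 12)(2 7 9 15 5 10 6) = [17, 1, 7, 3, 4, 10, 2, 9, 8, 15, 6, 16, 0, 14, 11, 5, 12, 13]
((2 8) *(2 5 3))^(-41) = [0, 1, 3, 5, 4, 8, 6, 7, 2] = (2 3 5 8)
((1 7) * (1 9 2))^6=[0, 9, 7, 3, 4, 5, 6, 2, 8, 1]=(1 9)(2 7)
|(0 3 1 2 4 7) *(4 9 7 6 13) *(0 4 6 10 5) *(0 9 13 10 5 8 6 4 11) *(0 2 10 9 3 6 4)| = |(0 6 9 7 11 2 13)(1 10 8 4 5 3)| = 42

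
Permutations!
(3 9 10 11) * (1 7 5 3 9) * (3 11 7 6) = (1 6 3)(5 11 9 10 7) = [0, 6, 2, 1, 4, 11, 3, 5, 8, 10, 7, 9]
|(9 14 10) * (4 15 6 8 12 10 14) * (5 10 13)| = |(4 15 6 8 12 13 5 10 9)| = 9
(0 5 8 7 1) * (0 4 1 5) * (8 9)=(1 4)(5 9 8 7)=[0, 4, 2, 3, 1, 9, 6, 5, 7, 8]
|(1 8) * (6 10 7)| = 6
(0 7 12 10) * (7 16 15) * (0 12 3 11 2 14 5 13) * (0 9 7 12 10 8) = (0 16 15 12 8)(2 14 5 13 9 7 3 11) = [16, 1, 14, 11, 4, 13, 6, 3, 0, 7, 10, 2, 8, 9, 5, 12, 15]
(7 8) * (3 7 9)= (3 7 8 9)= [0, 1, 2, 7, 4, 5, 6, 8, 9, 3]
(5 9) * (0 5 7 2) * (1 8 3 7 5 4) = (0 4 1 8 3 7 2)(5 9) = [4, 8, 0, 7, 1, 9, 6, 2, 3, 5]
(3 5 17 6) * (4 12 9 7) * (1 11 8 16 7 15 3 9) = (1 11 8 16 7 4 12)(3 5 17 6 9 15) = [0, 11, 2, 5, 12, 17, 9, 4, 16, 15, 10, 8, 1, 13, 14, 3, 7, 6]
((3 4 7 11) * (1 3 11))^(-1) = (11)(1 7 4 3) = [0, 7, 2, 1, 3, 5, 6, 4, 8, 9, 10, 11]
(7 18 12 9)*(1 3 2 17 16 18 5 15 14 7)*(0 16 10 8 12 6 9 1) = (0 16 18 6 9)(1 3 2 17 10 8 12)(5 15 14 7) = [16, 3, 17, 2, 4, 15, 9, 5, 12, 0, 8, 11, 1, 13, 7, 14, 18, 10, 6]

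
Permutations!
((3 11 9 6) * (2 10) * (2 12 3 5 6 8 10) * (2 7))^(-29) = (2 7)(3 11 9 8 10 12)(5 6) = [0, 1, 7, 11, 4, 6, 5, 2, 10, 8, 12, 9, 3]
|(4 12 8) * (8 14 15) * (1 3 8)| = 7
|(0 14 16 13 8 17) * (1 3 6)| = |(0 14 16 13 8 17)(1 3 6)| = 6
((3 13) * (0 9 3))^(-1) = (0 13 3 9) = [13, 1, 2, 9, 4, 5, 6, 7, 8, 0, 10, 11, 12, 3]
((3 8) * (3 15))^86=(3 15 8)=[0, 1, 2, 15, 4, 5, 6, 7, 3, 9, 10, 11, 12, 13, 14, 8]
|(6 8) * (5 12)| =|(5 12)(6 8)| =2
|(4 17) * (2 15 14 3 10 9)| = 6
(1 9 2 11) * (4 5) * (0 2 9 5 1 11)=(11)(0 2)(1 5 4)=[2, 5, 0, 3, 1, 4, 6, 7, 8, 9, 10, 11]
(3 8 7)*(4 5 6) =(3 8 7)(4 5 6) =[0, 1, 2, 8, 5, 6, 4, 3, 7]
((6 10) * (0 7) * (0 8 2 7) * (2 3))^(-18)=[0, 1, 8, 7, 4, 5, 6, 3, 2, 9, 10]=(10)(2 8)(3 7)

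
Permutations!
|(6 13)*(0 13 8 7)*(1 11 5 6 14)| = |(0 13 14 1 11 5 6 8 7)| = 9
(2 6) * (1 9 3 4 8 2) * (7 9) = (1 7 9 3 4 8 2 6) = [0, 7, 6, 4, 8, 5, 1, 9, 2, 3]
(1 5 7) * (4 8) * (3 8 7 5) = (1 3 8 4 7) = [0, 3, 2, 8, 7, 5, 6, 1, 4]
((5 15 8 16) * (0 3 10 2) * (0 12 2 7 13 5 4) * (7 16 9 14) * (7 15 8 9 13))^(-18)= (0 10 4 3 16)= [10, 1, 2, 16, 3, 5, 6, 7, 8, 9, 4, 11, 12, 13, 14, 15, 0]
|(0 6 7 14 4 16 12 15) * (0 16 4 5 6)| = |(5 6 7 14)(12 15 16)| = 12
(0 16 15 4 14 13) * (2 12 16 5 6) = (0 5 6 2 12 16 15 4 14 13) = [5, 1, 12, 3, 14, 6, 2, 7, 8, 9, 10, 11, 16, 0, 13, 4, 15]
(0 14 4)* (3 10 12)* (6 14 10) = (0 10 12 3 6 14 4) = [10, 1, 2, 6, 0, 5, 14, 7, 8, 9, 12, 11, 3, 13, 4]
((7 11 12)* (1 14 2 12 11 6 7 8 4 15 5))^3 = [0, 12, 4, 3, 1, 2, 7, 6, 5, 9, 10, 11, 15, 13, 8, 14] = (1 12 15 14 8 5 2 4)(6 7)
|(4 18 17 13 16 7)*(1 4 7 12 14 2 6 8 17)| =24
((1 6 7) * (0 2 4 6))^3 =(0 6)(1 4)(2 7) =[6, 4, 7, 3, 1, 5, 0, 2]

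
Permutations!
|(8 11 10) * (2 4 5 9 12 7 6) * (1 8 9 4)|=|(1 8 11 10 9 12 7 6 2)(4 5)|=18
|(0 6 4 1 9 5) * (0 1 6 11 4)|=12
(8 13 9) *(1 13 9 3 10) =(1 13 3 10)(8 9) =[0, 13, 2, 10, 4, 5, 6, 7, 9, 8, 1, 11, 12, 3]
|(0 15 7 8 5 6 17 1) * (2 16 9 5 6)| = |(0 15 7 8 6 17 1)(2 16 9 5)| = 28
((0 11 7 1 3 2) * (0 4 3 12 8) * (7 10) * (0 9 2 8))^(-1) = (0 12 1 7 10 11)(2 9 8 3 4) = [12, 7, 9, 4, 2, 5, 6, 10, 3, 8, 11, 0, 1]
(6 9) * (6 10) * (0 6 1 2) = (0 6 9 10 1 2) = [6, 2, 0, 3, 4, 5, 9, 7, 8, 10, 1]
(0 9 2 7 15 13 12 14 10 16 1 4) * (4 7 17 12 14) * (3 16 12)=(0 9 2 17 3 16 1 7 15 13 14 10 12 4)=[9, 7, 17, 16, 0, 5, 6, 15, 8, 2, 12, 11, 4, 14, 10, 13, 1, 3]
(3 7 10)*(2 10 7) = (2 10 3) = [0, 1, 10, 2, 4, 5, 6, 7, 8, 9, 3]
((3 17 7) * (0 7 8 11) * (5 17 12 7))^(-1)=[11, 1, 2, 7, 4, 0, 6, 12, 17, 9, 10, 8, 3, 13, 14, 15, 16, 5]=(0 11 8 17 5)(3 7 12)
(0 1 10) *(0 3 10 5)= (0 1 5)(3 10)= [1, 5, 2, 10, 4, 0, 6, 7, 8, 9, 3]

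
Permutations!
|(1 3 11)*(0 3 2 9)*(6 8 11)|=8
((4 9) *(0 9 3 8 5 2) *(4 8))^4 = (0 2 5 8 9) = [2, 1, 5, 3, 4, 8, 6, 7, 9, 0]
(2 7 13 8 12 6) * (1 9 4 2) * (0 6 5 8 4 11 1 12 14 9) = (0 6 12 5 8 14 9 11 1)(2 7 13 4) = [6, 0, 7, 3, 2, 8, 12, 13, 14, 11, 10, 1, 5, 4, 9]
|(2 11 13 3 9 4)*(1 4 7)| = |(1 4 2 11 13 3 9 7)| = 8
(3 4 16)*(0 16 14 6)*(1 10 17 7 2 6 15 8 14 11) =[16, 10, 6, 4, 11, 5, 0, 2, 14, 9, 17, 1, 12, 13, 15, 8, 3, 7] =(0 16 3 4 11 1 10 17 7 2 6)(8 14 15)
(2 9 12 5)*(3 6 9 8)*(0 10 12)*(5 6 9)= (0 10 12 6 5 2 8 3 9)= [10, 1, 8, 9, 4, 2, 5, 7, 3, 0, 12, 11, 6]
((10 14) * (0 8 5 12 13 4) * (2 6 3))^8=(14)(0 5 13)(2 3 6)(4 8 12)=[5, 1, 3, 6, 8, 13, 2, 7, 12, 9, 10, 11, 4, 0, 14]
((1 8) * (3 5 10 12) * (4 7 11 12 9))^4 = (3 4)(5 7)(9 12)(10 11) = [0, 1, 2, 4, 3, 7, 6, 5, 8, 12, 11, 10, 9]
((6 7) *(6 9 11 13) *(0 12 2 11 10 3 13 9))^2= [2, 1, 9, 6, 4, 5, 0, 12, 8, 3, 13, 10, 11, 7]= (0 2 9 3 6)(7 12 11 10 13)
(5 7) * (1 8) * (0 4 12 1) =(0 4 12 1 8)(5 7) =[4, 8, 2, 3, 12, 7, 6, 5, 0, 9, 10, 11, 1]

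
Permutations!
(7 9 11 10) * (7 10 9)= [0, 1, 2, 3, 4, 5, 6, 7, 8, 11, 10, 9]= (9 11)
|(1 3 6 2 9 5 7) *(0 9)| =|(0 9 5 7 1 3 6 2)| =8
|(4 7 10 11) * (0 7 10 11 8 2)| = 7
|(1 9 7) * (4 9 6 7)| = |(1 6 7)(4 9)| = 6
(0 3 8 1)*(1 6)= (0 3 8 6 1)= [3, 0, 2, 8, 4, 5, 1, 7, 6]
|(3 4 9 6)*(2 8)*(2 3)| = 6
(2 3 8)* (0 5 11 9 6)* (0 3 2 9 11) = [5, 1, 2, 8, 4, 0, 3, 7, 9, 6, 10, 11] = (11)(0 5)(3 8 9 6)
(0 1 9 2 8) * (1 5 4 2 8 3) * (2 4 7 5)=(0 2 3 1 9 8)(5 7)=[2, 9, 3, 1, 4, 7, 6, 5, 0, 8]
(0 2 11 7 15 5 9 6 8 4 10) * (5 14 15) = [2, 1, 11, 3, 10, 9, 8, 5, 4, 6, 0, 7, 12, 13, 15, 14] = (0 2 11 7 5 9 6 8 4 10)(14 15)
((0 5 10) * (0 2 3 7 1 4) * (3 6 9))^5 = (0 9)(1 2)(3 5)(4 6)(7 10) = [9, 2, 1, 5, 6, 3, 4, 10, 8, 0, 7]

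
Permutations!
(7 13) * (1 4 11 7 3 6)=(1 4 11 7 13 3 6)=[0, 4, 2, 6, 11, 5, 1, 13, 8, 9, 10, 7, 12, 3]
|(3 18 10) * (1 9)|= |(1 9)(3 18 10)|= 6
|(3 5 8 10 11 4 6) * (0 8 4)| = |(0 8 10 11)(3 5 4 6)| = 4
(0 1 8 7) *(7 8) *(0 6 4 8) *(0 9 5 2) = (0 1 7 6 4 8 9 5 2) = [1, 7, 0, 3, 8, 2, 4, 6, 9, 5]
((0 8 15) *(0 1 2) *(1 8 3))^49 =(0 3 1 2)(8 15) =[3, 2, 0, 1, 4, 5, 6, 7, 15, 9, 10, 11, 12, 13, 14, 8]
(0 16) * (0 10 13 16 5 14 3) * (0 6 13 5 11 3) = (0 11 3 6 13 16 10 5 14) = [11, 1, 2, 6, 4, 14, 13, 7, 8, 9, 5, 3, 12, 16, 0, 15, 10]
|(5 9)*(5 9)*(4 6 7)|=|(9)(4 6 7)|=3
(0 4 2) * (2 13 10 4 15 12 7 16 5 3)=(0 15 12 7 16 5 3 2)(4 13 10)=[15, 1, 0, 2, 13, 3, 6, 16, 8, 9, 4, 11, 7, 10, 14, 12, 5]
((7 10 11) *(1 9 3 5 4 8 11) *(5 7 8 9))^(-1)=(1 10 7 3 9 4 5)(8 11)=[0, 10, 2, 9, 5, 1, 6, 3, 11, 4, 7, 8]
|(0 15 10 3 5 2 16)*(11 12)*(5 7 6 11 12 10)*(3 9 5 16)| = 24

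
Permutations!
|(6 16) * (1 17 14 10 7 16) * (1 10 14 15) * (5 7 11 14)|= |(1 17 15)(5 7 16 6 10 11 14)|= 21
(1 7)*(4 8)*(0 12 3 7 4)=[12, 4, 2, 7, 8, 5, 6, 1, 0, 9, 10, 11, 3]=(0 12 3 7 1 4 8)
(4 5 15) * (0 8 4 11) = (0 8 4 5 15 11) = [8, 1, 2, 3, 5, 15, 6, 7, 4, 9, 10, 0, 12, 13, 14, 11]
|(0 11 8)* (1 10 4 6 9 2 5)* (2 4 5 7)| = 6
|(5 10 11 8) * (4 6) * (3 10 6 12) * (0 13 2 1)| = |(0 13 2 1)(3 10 11 8 5 6 4 12)| = 8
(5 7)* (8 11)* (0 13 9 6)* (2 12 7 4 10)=[13, 1, 12, 3, 10, 4, 0, 5, 11, 6, 2, 8, 7, 9]=(0 13 9 6)(2 12 7 5 4 10)(8 11)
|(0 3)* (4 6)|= 2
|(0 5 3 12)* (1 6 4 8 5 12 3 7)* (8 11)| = 14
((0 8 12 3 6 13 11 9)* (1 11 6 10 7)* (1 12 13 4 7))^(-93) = (0 6 12 1)(3 11 8 4)(7 10 9 13) = [6, 0, 2, 11, 3, 5, 12, 10, 4, 13, 9, 8, 1, 7]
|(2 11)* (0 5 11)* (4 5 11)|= 6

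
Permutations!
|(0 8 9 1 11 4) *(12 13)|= |(0 8 9 1 11 4)(12 13)|= 6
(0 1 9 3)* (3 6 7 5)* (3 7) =(0 1 9 6 3)(5 7) =[1, 9, 2, 0, 4, 7, 3, 5, 8, 6]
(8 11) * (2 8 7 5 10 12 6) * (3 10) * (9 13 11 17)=[0, 1, 8, 10, 4, 3, 2, 5, 17, 13, 12, 7, 6, 11, 14, 15, 16, 9]=(2 8 17 9 13 11 7 5 3 10 12 6)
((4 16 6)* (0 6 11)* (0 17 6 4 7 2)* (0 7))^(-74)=(0 17 16)(4 6 11)=[17, 1, 2, 3, 6, 5, 11, 7, 8, 9, 10, 4, 12, 13, 14, 15, 0, 16]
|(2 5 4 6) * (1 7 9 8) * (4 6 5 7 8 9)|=10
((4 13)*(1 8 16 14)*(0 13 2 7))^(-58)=(0 4 7 13 2)(1 16)(8 14)=[4, 16, 0, 3, 7, 5, 6, 13, 14, 9, 10, 11, 12, 2, 8, 15, 1]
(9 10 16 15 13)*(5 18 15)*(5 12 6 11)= (5 18 15 13 9 10 16 12 6 11)= [0, 1, 2, 3, 4, 18, 11, 7, 8, 10, 16, 5, 6, 9, 14, 13, 12, 17, 15]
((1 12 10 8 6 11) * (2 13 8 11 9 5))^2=(1 10)(2 8 9)(5 13 6)(11 12)=[0, 10, 8, 3, 4, 13, 5, 7, 9, 2, 1, 12, 11, 6]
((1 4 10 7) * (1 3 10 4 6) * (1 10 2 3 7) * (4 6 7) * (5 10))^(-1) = (1 10 5 6 4 7)(2 3) = [0, 10, 3, 2, 7, 6, 4, 1, 8, 9, 5]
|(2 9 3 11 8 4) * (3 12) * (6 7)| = 14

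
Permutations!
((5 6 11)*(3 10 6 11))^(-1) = (3 6 10)(5 11) = [0, 1, 2, 6, 4, 11, 10, 7, 8, 9, 3, 5]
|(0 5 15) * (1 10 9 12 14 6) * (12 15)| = |(0 5 12 14 6 1 10 9 15)| = 9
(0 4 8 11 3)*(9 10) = [4, 1, 2, 0, 8, 5, 6, 7, 11, 10, 9, 3] = (0 4 8 11 3)(9 10)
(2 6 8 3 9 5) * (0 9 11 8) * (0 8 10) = (0 9 5 2 6 8 3 11 10) = [9, 1, 6, 11, 4, 2, 8, 7, 3, 5, 0, 10]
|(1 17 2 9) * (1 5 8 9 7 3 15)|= 6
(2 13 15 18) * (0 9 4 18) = (0 9 4 18 2 13 15) = [9, 1, 13, 3, 18, 5, 6, 7, 8, 4, 10, 11, 12, 15, 14, 0, 16, 17, 2]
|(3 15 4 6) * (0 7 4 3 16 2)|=6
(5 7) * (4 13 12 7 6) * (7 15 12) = (4 13 7 5 6)(12 15) = [0, 1, 2, 3, 13, 6, 4, 5, 8, 9, 10, 11, 15, 7, 14, 12]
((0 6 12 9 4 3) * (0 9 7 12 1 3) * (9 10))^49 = (7 12) = [0, 1, 2, 3, 4, 5, 6, 12, 8, 9, 10, 11, 7]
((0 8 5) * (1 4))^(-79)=[5, 4, 2, 3, 1, 8, 6, 7, 0]=(0 5 8)(1 4)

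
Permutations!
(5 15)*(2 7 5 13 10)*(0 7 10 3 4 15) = (0 7 5)(2 10)(3 4 15 13) = [7, 1, 10, 4, 15, 0, 6, 5, 8, 9, 2, 11, 12, 3, 14, 13]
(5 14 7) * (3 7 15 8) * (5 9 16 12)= (3 7 9 16 12 5 14 15 8)= [0, 1, 2, 7, 4, 14, 6, 9, 3, 16, 10, 11, 5, 13, 15, 8, 12]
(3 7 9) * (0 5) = (0 5)(3 7 9) = [5, 1, 2, 7, 4, 0, 6, 9, 8, 3]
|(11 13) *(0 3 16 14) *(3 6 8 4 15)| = 8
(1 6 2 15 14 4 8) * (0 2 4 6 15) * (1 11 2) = (0 1 15 14 6 4 8 11 2) = [1, 15, 0, 3, 8, 5, 4, 7, 11, 9, 10, 2, 12, 13, 6, 14]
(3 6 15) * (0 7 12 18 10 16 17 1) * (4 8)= (0 7 12 18 10 16 17 1)(3 6 15)(4 8)= [7, 0, 2, 6, 8, 5, 15, 12, 4, 9, 16, 11, 18, 13, 14, 3, 17, 1, 10]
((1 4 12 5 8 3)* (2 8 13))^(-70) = [0, 12, 3, 4, 5, 2, 6, 7, 1, 9, 10, 11, 13, 8] = (1 12 13 8)(2 3 4 5)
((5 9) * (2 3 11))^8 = (2 11 3) = [0, 1, 11, 2, 4, 5, 6, 7, 8, 9, 10, 3]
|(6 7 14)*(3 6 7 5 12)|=|(3 6 5 12)(7 14)|=4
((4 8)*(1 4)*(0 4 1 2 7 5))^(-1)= (0 5 7 2 8 4)= [5, 1, 8, 3, 0, 7, 6, 2, 4]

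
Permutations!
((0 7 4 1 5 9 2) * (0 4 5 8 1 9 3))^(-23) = [7, 8, 4, 0, 9, 3, 6, 5, 1, 2] = (0 7 5 3)(1 8)(2 4 9)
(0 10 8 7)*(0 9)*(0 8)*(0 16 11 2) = (0 10 16 11 2)(7 9 8) = [10, 1, 0, 3, 4, 5, 6, 9, 7, 8, 16, 2, 12, 13, 14, 15, 11]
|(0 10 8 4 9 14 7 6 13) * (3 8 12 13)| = 28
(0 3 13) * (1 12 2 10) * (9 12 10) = [3, 10, 9, 13, 4, 5, 6, 7, 8, 12, 1, 11, 2, 0] = (0 3 13)(1 10)(2 9 12)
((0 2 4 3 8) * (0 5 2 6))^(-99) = (0 6)(2 4 3 8 5) = [6, 1, 4, 8, 3, 2, 0, 7, 5]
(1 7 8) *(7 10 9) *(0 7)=(0 7 8 1 10 9)=[7, 10, 2, 3, 4, 5, 6, 8, 1, 0, 9]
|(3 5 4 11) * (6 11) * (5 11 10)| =|(3 11)(4 6 10 5)| =4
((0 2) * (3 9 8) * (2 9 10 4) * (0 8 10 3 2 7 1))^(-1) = (0 1 7 4 10 9)(2 8) = [1, 7, 8, 3, 10, 5, 6, 4, 2, 0, 9]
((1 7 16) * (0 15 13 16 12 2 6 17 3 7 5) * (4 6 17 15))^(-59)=(0 16 6 5 13 4 1 15)(2 17 3 7 12)=[16, 15, 17, 7, 1, 13, 5, 12, 8, 9, 10, 11, 2, 4, 14, 0, 6, 3]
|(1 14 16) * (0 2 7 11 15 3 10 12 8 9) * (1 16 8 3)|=|(16)(0 2 7 11 15 1 14 8 9)(3 10 12)|=9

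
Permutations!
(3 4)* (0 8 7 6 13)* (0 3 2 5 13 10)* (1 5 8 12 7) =(0 12 7 6 10)(1 5 13 3 4 2 8) =[12, 5, 8, 4, 2, 13, 10, 6, 1, 9, 0, 11, 7, 3]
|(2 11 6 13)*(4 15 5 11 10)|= |(2 10 4 15 5 11 6 13)|= 8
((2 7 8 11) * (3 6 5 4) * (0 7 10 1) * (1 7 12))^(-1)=[1, 12, 11, 4, 5, 6, 3, 10, 7, 9, 2, 8, 0]=(0 1 12)(2 11 8 7 10)(3 4 5 6)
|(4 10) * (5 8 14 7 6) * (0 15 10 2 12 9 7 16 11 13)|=|(0 15 10 4 2 12 9 7 6 5 8 14 16 11 13)|=15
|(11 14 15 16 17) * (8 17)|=6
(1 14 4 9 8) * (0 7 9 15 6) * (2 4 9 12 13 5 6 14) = (0 7 12 13 5 6)(1 2 4 15 14 9 8) = [7, 2, 4, 3, 15, 6, 0, 12, 1, 8, 10, 11, 13, 5, 9, 14]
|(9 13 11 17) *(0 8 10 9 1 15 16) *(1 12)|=|(0 8 10 9 13 11 17 12 1 15 16)|=11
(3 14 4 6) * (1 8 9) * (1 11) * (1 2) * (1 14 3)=(1 8 9 11 2 14 4 6)=[0, 8, 14, 3, 6, 5, 1, 7, 9, 11, 10, 2, 12, 13, 4]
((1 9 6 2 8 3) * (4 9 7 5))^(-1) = [0, 3, 6, 8, 5, 7, 9, 1, 2, 4] = (1 3 8 2 6 9 4 5 7)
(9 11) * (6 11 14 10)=(6 11 9 14 10)=[0, 1, 2, 3, 4, 5, 11, 7, 8, 14, 6, 9, 12, 13, 10]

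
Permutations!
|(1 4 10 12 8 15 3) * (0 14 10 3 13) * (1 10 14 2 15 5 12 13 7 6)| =30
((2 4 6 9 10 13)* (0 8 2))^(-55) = [8, 1, 4, 3, 6, 5, 9, 7, 2, 10, 13, 11, 12, 0] = (0 8 2 4 6 9 10 13)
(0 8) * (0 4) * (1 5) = (0 8 4)(1 5) = [8, 5, 2, 3, 0, 1, 6, 7, 4]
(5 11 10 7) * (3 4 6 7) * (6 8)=(3 4 8 6 7 5 11 10)=[0, 1, 2, 4, 8, 11, 7, 5, 6, 9, 3, 10]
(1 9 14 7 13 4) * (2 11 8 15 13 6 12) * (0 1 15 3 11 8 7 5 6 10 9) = [1, 0, 8, 11, 15, 6, 12, 10, 3, 14, 9, 7, 2, 4, 5, 13] = (0 1)(2 8 3 11 7 10 9 14 5 6 12)(4 15 13)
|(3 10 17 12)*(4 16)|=4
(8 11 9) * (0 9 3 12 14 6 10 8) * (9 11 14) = (0 11 3 12 9)(6 10 8 14) = [11, 1, 2, 12, 4, 5, 10, 7, 14, 0, 8, 3, 9, 13, 6]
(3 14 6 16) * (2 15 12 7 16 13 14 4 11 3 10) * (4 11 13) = [0, 1, 15, 11, 13, 5, 4, 16, 8, 9, 2, 3, 7, 14, 6, 12, 10] = (2 15 12 7 16 10)(3 11)(4 13 14 6)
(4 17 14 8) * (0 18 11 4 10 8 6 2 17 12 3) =[18, 1, 17, 0, 12, 5, 2, 7, 10, 9, 8, 4, 3, 13, 6, 15, 16, 14, 11] =(0 18 11 4 12 3)(2 17 14 6)(8 10)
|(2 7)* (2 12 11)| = 4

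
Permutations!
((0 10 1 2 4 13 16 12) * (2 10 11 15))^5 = (0 13 15 12 4 11 16 2)(1 10) = [13, 10, 0, 3, 11, 5, 6, 7, 8, 9, 1, 16, 4, 15, 14, 12, 2]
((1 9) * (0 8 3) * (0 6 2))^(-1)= (0 2 6 3 8)(1 9)= [2, 9, 6, 8, 4, 5, 3, 7, 0, 1]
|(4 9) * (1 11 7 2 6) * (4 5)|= |(1 11 7 2 6)(4 9 5)|= 15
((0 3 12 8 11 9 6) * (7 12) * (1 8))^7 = [9, 7, 2, 6, 4, 5, 11, 0, 12, 8, 10, 1, 3] = (0 9 8 12 3 6 11 1 7)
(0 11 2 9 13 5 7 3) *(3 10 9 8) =[11, 1, 8, 0, 4, 7, 6, 10, 3, 13, 9, 2, 12, 5] =(0 11 2 8 3)(5 7 10 9 13)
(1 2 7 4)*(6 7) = (1 2 6 7 4) = [0, 2, 6, 3, 1, 5, 7, 4]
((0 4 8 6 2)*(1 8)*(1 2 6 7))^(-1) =(0 2 4)(1 7 8) =[2, 7, 4, 3, 0, 5, 6, 8, 1]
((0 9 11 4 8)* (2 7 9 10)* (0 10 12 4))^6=(0 7 8)(2 4 11)(9 10 12)=[7, 1, 4, 3, 11, 5, 6, 8, 0, 10, 12, 2, 9]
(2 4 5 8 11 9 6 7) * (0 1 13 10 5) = (0 1 13 10 5 8 11 9 6 7 2 4) = [1, 13, 4, 3, 0, 8, 7, 2, 11, 6, 5, 9, 12, 10]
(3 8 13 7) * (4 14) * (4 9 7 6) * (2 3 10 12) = [0, 1, 3, 8, 14, 5, 4, 10, 13, 7, 12, 11, 2, 6, 9] = (2 3 8 13 6 4 14 9 7 10 12)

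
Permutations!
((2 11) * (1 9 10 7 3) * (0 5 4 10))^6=(11)(0 1 7 4)(3 10 5 9)=[1, 7, 2, 10, 0, 9, 6, 4, 8, 3, 5, 11]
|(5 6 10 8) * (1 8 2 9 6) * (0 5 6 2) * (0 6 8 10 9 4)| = |(0 5 1 10 6 9 2 4)| = 8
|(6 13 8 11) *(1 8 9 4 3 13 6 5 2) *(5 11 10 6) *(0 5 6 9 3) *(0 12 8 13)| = |(0 5 2 1 13 3)(4 12 8 10 9)| = 30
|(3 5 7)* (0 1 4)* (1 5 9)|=|(0 5 7 3 9 1 4)|=7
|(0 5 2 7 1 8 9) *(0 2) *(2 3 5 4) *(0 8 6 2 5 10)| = 28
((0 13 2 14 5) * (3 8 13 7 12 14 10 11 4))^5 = [0, 1, 8, 11, 10, 5, 6, 7, 4, 9, 13, 2, 12, 3, 14] = (14)(2 8 4 10 13 3 11)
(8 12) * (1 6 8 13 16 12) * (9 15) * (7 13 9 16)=(1 6 8)(7 13)(9 15 16 12)=[0, 6, 2, 3, 4, 5, 8, 13, 1, 15, 10, 11, 9, 7, 14, 16, 12]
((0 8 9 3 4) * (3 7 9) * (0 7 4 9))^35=[7, 1, 2, 8, 9, 5, 6, 4, 0, 3]=(0 7 4 9 3 8)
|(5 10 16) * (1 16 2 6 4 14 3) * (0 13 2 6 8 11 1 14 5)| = 28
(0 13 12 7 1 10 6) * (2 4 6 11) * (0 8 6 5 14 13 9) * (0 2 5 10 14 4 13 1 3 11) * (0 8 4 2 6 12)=(0 9 6 4 10 8 12 7 3 11 5 2 13)(1 14)=[9, 14, 13, 11, 10, 2, 4, 3, 12, 6, 8, 5, 7, 0, 1]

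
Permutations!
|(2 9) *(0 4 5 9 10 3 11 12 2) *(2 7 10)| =|(0 4 5 9)(3 11 12 7 10)| =20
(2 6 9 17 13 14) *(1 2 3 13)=(1 2 6 9 17)(3 13 14)=[0, 2, 6, 13, 4, 5, 9, 7, 8, 17, 10, 11, 12, 14, 3, 15, 16, 1]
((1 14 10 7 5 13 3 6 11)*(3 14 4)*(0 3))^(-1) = (0 4 1 11 6 3)(5 7 10 14 13) = [4, 11, 2, 0, 1, 7, 3, 10, 8, 9, 14, 6, 12, 5, 13]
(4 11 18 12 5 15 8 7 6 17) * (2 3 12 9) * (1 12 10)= (1 12 5 15 8 7 6 17 4 11 18 9 2 3 10)= [0, 12, 3, 10, 11, 15, 17, 6, 7, 2, 1, 18, 5, 13, 14, 8, 16, 4, 9]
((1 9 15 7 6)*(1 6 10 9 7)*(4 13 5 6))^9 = (1 15 9 10 7)(4 13 5 6) = [0, 15, 2, 3, 13, 6, 4, 1, 8, 10, 7, 11, 12, 5, 14, 9]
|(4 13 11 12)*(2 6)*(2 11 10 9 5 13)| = |(2 6 11 12 4)(5 13 10 9)| = 20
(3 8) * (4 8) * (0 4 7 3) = (0 4 8)(3 7) = [4, 1, 2, 7, 8, 5, 6, 3, 0]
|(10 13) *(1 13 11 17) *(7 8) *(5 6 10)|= |(1 13 5 6 10 11 17)(7 8)|= 14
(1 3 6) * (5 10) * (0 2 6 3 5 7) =(0 2 6 1 5 10 7) =[2, 5, 6, 3, 4, 10, 1, 0, 8, 9, 7]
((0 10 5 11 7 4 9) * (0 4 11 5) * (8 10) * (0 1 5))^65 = (4 9)(7 11) = [0, 1, 2, 3, 9, 5, 6, 11, 8, 4, 10, 7]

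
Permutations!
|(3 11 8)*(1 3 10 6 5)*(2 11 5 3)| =|(1 2 11 8 10 6 3 5)| =8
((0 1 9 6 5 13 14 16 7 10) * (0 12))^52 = (0 7 13 9 12 16 5 1 10 14 6) = [7, 10, 2, 3, 4, 1, 0, 13, 8, 12, 14, 11, 16, 9, 6, 15, 5]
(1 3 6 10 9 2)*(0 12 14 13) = (0 12 14 13)(1 3 6 10 9 2) = [12, 3, 1, 6, 4, 5, 10, 7, 8, 2, 9, 11, 14, 0, 13]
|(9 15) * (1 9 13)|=|(1 9 15 13)|=4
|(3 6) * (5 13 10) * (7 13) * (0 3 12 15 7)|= 9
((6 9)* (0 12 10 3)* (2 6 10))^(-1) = (0 3 10 9 6 2 12) = [3, 1, 12, 10, 4, 5, 2, 7, 8, 6, 9, 11, 0]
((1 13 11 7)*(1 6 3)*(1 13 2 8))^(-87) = [0, 1, 2, 7, 4, 5, 11, 13, 8, 9, 10, 3, 12, 6] = (3 7 13 6 11)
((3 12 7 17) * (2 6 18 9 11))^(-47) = (2 9 6 11 18)(3 12 7 17) = [0, 1, 9, 12, 4, 5, 11, 17, 8, 6, 10, 18, 7, 13, 14, 15, 16, 3, 2]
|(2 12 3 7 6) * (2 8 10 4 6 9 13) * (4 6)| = |(2 12 3 7 9 13)(6 8 10)| = 6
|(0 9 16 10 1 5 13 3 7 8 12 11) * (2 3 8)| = 30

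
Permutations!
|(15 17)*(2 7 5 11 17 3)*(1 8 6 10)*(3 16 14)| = 36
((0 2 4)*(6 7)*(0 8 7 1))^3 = (0 8 1 4 6 2 7) = [8, 4, 7, 3, 6, 5, 2, 0, 1]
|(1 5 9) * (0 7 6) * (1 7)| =6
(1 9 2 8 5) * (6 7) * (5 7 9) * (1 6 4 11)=[0, 5, 8, 3, 11, 6, 9, 4, 7, 2, 10, 1]=(1 5 6 9 2 8 7 4 11)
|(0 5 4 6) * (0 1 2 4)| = |(0 5)(1 2 4 6)| = 4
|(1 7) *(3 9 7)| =4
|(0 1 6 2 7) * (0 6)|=|(0 1)(2 7 6)|=6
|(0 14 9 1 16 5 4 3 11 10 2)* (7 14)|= |(0 7 14 9 1 16 5 4 3 11 10 2)|= 12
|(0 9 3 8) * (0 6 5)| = 6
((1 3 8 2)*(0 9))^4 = [0, 1, 2, 3, 4, 5, 6, 7, 8, 9] = (9)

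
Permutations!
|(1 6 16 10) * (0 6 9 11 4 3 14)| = |(0 6 16 10 1 9 11 4 3 14)| = 10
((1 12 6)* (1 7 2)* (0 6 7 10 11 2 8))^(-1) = [8, 2, 11, 3, 4, 5, 0, 12, 7, 9, 6, 10, 1] = (0 8 7 12 1 2 11 10 6)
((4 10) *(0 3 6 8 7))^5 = (4 10) = [0, 1, 2, 3, 10, 5, 6, 7, 8, 9, 4]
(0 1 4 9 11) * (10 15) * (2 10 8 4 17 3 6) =(0 1 17 3 6 2 10 15 8 4 9 11) =[1, 17, 10, 6, 9, 5, 2, 7, 4, 11, 15, 0, 12, 13, 14, 8, 16, 3]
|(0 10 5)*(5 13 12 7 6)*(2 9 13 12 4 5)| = |(0 10 12 7 6 2 9 13 4 5)| = 10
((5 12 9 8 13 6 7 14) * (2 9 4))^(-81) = (2 4 12 5 14 7 6 13 8 9) = [0, 1, 4, 3, 12, 14, 13, 6, 9, 2, 10, 11, 5, 8, 7]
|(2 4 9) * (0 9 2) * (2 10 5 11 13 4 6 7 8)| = |(0 9)(2 6 7 8)(4 10 5 11 13)| = 20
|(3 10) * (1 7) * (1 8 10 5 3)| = 4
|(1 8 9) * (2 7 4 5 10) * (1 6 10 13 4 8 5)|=12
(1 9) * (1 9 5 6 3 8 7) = (9)(1 5 6 3 8 7) = [0, 5, 2, 8, 4, 6, 3, 1, 7, 9]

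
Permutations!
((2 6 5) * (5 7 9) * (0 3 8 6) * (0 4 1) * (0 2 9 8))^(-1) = [3, 4, 1, 0, 2, 9, 8, 6, 7, 5] = (0 3)(1 4 2)(5 9)(6 8 7)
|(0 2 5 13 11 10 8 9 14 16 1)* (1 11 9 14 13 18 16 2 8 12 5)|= 30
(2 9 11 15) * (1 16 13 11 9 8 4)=(1 16 13 11 15 2 8 4)=[0, 16, 8, 3, 1, 5, 6, 7, 4, 9, 10, 15, 12, 11, 14, 2, 13]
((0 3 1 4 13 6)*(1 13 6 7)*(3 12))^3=(0 13 4 12 7 6 3 1)=[13, 0, 2, 1, 12, 5, 3, 6, 8, 9, 10, 11, 7, 4]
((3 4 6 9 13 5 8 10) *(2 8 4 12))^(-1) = (2 12 3 10 8)(4 5 13 9 6) = [0, 1, 12, 10, 5, 13, 4, 7, 2, 6, 8, 11, 3, 9]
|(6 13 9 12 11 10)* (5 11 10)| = |(5 11)(6 13 9 12 10)| = 10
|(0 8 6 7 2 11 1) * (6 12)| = 8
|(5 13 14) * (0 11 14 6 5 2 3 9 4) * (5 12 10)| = |(0 11 14 2 3 9 4)(5 13 6 12 10)| = 35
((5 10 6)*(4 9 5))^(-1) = (4 6 10 5 9) = [0, 1, 2, 3, 6, 9, 10, 7, 8, 4, 5]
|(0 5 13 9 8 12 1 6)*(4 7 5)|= 10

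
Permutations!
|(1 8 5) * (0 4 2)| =3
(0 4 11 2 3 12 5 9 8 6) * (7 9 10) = (0 4 11 2 3 12 5 10 7 9 8 6) = [4, 1, 3, 12, 11, 10, 0, 9, 6, 8, 7, 2, 5]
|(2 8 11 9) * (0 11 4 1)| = 7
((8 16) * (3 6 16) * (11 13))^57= (3 6 16 8)(11 13)= [0, 1, 2, 6, 4, 5, 16, 7, 3, 9, 10, 13, 12, 11, 14, 15, 8]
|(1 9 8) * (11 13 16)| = 3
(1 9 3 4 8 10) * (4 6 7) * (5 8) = (1 9 3 6 7 4 5 8 10) = [0, 9, 2, 6, 5, 8, 7, 4, 10, 3, 1]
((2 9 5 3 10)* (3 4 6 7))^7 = (2 10 3 7 6 4 5 9) = [0, 1, 10, 7, 5, 9, 4, 6, 8, 2, 3]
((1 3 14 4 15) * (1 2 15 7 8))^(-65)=[0, 3, 15, 14, 7, 5, 6, 8, 1, 9, 10, 11, 12, 13, 4, 2]=(1 3 14 4 7 8)(2 15)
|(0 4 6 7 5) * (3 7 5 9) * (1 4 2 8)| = 21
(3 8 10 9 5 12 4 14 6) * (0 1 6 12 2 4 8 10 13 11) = (0 1 6 3 10 9 5 2 4 14 12 8 13 11) = [1, 6, 4, 10, 14, 2, 3, 7, 13, 5, 9, 0, 8, 11, 12]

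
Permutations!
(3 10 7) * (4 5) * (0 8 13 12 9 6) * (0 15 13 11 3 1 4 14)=(0 8 11 3 10 7 1 4 5 14)(6 15 13 12 9)=[8, 4, 2, 10, 5, 14, 15, 1, 11, 6, 7, 3, 9, 12, 0, 13]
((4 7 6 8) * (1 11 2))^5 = (1 2 11)(4 7 6 8) = [0, 2, 11, 3, 7, 5, 8, 6, 4, 9, 10, 1]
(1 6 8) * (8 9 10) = [0, 6, 2, 3, 4, 5, 9, 7, 1, 10, 8] = (1 6 9 10 8)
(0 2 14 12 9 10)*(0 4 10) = (0 2 14 12 9)(4 10) = [2, 1, 14, 3, 10, 5, 6, 7, 8, 0, 4, 11, 9, 13, 12]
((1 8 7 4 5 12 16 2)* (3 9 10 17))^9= (1 8 7 4 5 12 16 2)(3 9 10 17)= [0, 8, 1, 9, 5, 12, 6, 4, 7, 10, 17, 11, 16, 13, 14, 15, 2, 3]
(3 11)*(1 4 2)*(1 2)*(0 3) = (0 3 11)(1 4) = [3, 4, 2, 11, 1, 5, 6, 7, 8, 9, 10, 0]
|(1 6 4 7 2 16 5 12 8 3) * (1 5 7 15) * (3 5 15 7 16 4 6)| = 3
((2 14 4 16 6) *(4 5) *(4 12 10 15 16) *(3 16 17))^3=(2 12 17 6 5 15 16 14 10 3)=[0, 1, 12, 2, 4, 15, 5, 7, 8, 9, 3, 11, 17, 13, 10, 16, 14, 6]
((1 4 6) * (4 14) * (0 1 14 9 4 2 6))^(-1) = (0 4 9 1)(2 14 6) = [4, 0, 14, 3, 9, 5, 2, 7, 8, 1, 10, 11, 12, 13, 6]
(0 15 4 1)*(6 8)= [15, 0, 2, 3, 1, 5, 8, 7, 6, 9, 10, 11, 12, 13, 14, 4]= (0 15 4 1)(6 8)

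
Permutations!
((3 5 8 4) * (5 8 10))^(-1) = (3 4 8)(5 10) = [0, 1, 2, 4, 8, 10, 6, 7, 3, 9, 5]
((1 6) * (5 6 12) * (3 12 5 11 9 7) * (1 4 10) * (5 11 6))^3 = (1 7 6)(3 4 11)(9 12 10) = [0, 7, 2, 4, 11, 5, 1, 6, 8, 12, 9, 3, 10]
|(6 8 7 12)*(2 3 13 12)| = 7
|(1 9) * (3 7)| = |(1 9)(3 7)| = 2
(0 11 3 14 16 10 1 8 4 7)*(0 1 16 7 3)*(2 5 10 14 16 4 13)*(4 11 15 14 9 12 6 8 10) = (0 15 14 7 1 10 11)(2 5 4 3 16 9 12 6 8 13) = [15, 10, 5, 16, 3, 4, 8, 1, 13, 12, 11, 0, 6, 2, 7, 14, 9]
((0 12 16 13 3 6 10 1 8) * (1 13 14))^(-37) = (0 8 1 14 16 12)(3 13 10 6) = [8, 14, 2, 13, 4, 5, 3, 7, 1, 9, 6, 11, 0, 10, 16, 15, 12]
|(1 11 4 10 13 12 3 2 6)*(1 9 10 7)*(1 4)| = 14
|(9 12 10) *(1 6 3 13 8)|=|(1 6 3 13 8)(9 12 10)|=15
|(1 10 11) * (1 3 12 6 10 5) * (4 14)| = |(1 5)(3 12 6 10 11)(4 14)| = 10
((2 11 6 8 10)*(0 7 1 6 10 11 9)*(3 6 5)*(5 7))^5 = (0 11 5 10 3 2 6 9 8)(1 7) = [11, 7, 6, 2, 4, 10, 9, 1, 0, 8, 3, 5]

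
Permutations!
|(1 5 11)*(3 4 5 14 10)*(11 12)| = 8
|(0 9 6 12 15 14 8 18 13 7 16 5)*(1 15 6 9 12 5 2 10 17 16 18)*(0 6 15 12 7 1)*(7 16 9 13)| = 12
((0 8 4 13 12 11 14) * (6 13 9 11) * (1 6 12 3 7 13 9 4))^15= (0 8 1 6 9 11 14)= [8, 6, 2, 3, 4, 5, 9, 7, 1, 11, 10, 14, 12, 13, 0]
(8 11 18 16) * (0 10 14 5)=(0 10 14 5)(8 11 18 16)=[10, 1, 2, 3, 4, 0, 6, 7, 11, 9, 14, 18, 12, 13, 5, 15, 8, 17, 16]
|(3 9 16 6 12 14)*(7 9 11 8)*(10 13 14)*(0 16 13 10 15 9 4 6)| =|(0 16)(3 11 8 7 4 6 12 15 9 13 14)| =22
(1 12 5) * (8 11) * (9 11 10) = [0, 12, 2, 3, 4, 1, 6, 7, 10, 11, 9, 8, 5] = (1 12 5)(8 10 9 11)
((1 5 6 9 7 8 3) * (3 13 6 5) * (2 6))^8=(2 9 8)(6 7 13)=[0, 1, 9, 3, 4, 5, 7, 13, 2, 8, 10, 11, 12, 6]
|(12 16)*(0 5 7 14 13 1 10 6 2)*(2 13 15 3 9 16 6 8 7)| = 12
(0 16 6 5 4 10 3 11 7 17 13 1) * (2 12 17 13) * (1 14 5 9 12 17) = [16, 0, 17, 11, 10, 4, 9, 13, 8, 12, 3, 7, 1, 14, 5, 15, 6, 2] = (0 16 6 9 12 1)(2 17)(3 11 7 13 14 5 4 10)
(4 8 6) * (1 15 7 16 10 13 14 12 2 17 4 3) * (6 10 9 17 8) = (1 15 7 16 9 17 4 6 3)(2 8 10 13 14 12) = [0, 15, 8, 1, 6, 5, 3, 16, 10, 17, 13, 11, 2, 14, 12, 7, 9, 4]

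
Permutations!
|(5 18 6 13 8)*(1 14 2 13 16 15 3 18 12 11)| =40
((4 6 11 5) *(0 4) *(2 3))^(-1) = (0 5 11 6 4)(2 3) = [5, 1, 3, 2, 0, 11, 4, 7, 8, 9, 10, 6]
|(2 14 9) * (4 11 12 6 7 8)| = 6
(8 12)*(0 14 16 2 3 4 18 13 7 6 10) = (0 14 16 2 3 4 18 13 7 6 10)(8 12) = [14, 1, 3, 4, 18, 5, 10, 6, 12, 9, 0, 11, 8, 7, 16, 15, 2, 17, 13]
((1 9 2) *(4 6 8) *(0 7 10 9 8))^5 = (0 1 7 8 10 4 9 6 2) = [1, 7, 0, 3, 9, 5, 2, 8, 10, 6, 4]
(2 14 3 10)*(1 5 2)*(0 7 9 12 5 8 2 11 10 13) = (0 7 9 12 5 11 10 1 8 2 14 3 13) = [7, 8, 14, 13, 4, 11, 6, 9, 2, 12, 1, 10, 5, 0, 3]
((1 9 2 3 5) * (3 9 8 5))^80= [0, 5, 2, 3, 4, 8, 6, 7, 1, 9]= (9)(1 5 8)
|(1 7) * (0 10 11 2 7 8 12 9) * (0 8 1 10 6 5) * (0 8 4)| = |(0 6 5 8 12 9 4)(2 7 10 11)| = 28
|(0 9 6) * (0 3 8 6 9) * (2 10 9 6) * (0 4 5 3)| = |(0 4 5 3 8 2 10 9 6)| = 9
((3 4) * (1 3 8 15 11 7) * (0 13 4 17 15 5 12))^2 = (0 4 5)(1 17 11)(3 15 7)(8 12 13) = [4, 17, 2, 15, 5, 0, 6, 3, 12, 9, 10, 1, 13, 8, 14, 7, 16, 11]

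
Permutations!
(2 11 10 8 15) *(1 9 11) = (1 9 11 10 8 15 2) = [0, 9, 1, 3, 4, 5, 6, 7, 15, 11, 8, 10, 12, 13, 14, 2]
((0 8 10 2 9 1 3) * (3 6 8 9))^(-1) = (0 3 2 10 8 6 1 9) = [3, 9, 10, 2, 4, 5, 1, 7, 6, 0, 8]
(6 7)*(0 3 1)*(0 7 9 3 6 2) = (0 6 9 3 1 7 2) = [6, 7, 0, 1, 4, 5, 9, 2, 8, 3]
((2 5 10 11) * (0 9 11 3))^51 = (0 11 5 3 9 2 10) = [11, 1, 10, 9, 4, 3, 6, 7, 8, 2, 0, 5]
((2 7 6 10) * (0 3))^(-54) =[0, 1, 6, 3, 4, 5, 2, 10, 8, 9, 7] =(2 6)(7 10)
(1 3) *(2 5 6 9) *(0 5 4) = [5, 3, 4, 1, 0, 6, 9, 7, 8, 2] = (0 5 6 9 2 4)(1 3)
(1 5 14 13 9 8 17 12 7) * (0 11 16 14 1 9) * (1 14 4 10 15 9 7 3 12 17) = (17)(0 11 16 4 10 15 9 8 1 5 14 13)(3 12) = [11, 5, 2, 12, 10, 14, 6, 7, 1, 8, 15, 16, 3, 0, 13, 9, 4, 17]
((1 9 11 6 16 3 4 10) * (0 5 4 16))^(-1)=[6, 10, 2, 16, 5, 0, 11, 7, 8, 1, 4, 9, 12, 13, 14, 15, 3]=(0 6 11 9 1 10 4 5)(3 16)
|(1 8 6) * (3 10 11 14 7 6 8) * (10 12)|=8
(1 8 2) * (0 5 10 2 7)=[5, 8, 1, 3, 4, 10, 6, 0, 7, 9, 2]=(0 5 10 2 1 8 7)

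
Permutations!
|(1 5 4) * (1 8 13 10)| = |(1 5 4 8 13 10)| = 6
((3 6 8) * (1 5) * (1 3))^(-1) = [0, 8, 2, 5, 4, 1, 3, 7, 6] = (1 8 6 3 5)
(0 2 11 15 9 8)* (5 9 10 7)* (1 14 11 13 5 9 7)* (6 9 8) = (0 2 13 5 7 8)(1 14 11 15 10)(6 9) = [2, 14, 13, 3, 4, 7, 9, 8, 0, 6, 1, 15, 12, 5, 11, 10]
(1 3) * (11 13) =[0, 3, 2, 1, 4, 5, 6, 7, 8, 9, 10, 13, 12, 11] =(1 3)(11 13)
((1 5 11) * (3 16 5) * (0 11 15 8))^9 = (0 11 1 3 16 5 15 8) = [11, 3, 2, 16, 4, 15, 6, 7, 0, 9, 10, 1, 12, 13, 14, 8, 5]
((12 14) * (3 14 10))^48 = (14) = [0, 1, 2, 3, 4, 5, 6, 7, 8, 9, 10, 11, 12, 13, 14]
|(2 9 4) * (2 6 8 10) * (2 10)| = 5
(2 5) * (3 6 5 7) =(2 7 3 6 5) =[0, 1, 7, 6, 4, 2, 5, 3]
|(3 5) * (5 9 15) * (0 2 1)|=12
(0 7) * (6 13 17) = (0 7)(6 13 17) = [7, 1, 2, 3, 4, 5, 13, 0, 8, 9, 10, 11, 12, 17, 14, 15, 16, 6]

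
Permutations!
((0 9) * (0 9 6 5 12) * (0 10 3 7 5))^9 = [6, 1, 2, 10, 4, 7, 0, 3, 8, 9, 12, 11, 5] = (0 6)(3 10 12 5 7)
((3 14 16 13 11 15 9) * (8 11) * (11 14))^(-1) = (3 9 15 11)(8 13 16 14) = [0, 1, 2, 9, 4, 5, 6, 7, 13, 15, 10, 3, 12, 16, 8, 11, 14]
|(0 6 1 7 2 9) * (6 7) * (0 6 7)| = |(1 7 2 9 6)| = 5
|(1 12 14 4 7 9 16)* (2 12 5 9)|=20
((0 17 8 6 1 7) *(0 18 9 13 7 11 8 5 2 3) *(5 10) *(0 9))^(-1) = (0 18 7 13 9 3 2 5 10 17)(1 6 8 11) = [18, 6, 5, 2, 4, 10, 8, 13, 11, 3, 17, 1, 12, 9, 14, 15, 16, 0, 7]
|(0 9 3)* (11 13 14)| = |(0 9 3)(11 13 14)| = 3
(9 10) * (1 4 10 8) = (1 4 10 9 8) = [0, 4, 2, 3, 10, 5, 6, 7, 1, 8, 9]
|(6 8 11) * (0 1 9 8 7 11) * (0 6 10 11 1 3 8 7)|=12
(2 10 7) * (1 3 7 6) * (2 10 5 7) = (1 3 2 5 7 10 6) = [0, 3, 5, 2, 4, 7, 1, 10, 8, 9, 6]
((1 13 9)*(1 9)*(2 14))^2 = (14) = [0, 1, 2, 3, 4, 5, 6, 7, 8, 9, 10, 11, 12, 13, 14]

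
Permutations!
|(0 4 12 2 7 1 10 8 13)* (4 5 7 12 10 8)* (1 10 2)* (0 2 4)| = |(0 5 7 10)(1 8 13 2 12)| = 20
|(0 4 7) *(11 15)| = |(0 4 7)(11 15)| = 6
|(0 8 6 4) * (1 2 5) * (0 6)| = 6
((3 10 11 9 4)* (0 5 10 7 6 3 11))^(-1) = (0 10 5)(3 6 7)(4 9 11) = [10, 1, 2, 6, 9, 0, 7, 3, 8, 11, 5, 4]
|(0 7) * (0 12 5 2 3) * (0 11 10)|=8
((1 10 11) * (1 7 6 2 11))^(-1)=(1 10)(2 6 7 11)=[0, 10, 6, 3, 4, 5, 7, 11, 8, 9, 1, 2]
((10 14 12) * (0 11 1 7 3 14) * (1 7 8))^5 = [12, 8, 2, 11, 4, 5, 6, 0, 1, 9, 14, 10, 3, 13, 7] = (0 12 3 11 10 14 7)(1 8)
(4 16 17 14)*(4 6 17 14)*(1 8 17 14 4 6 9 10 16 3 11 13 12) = (1 8 17 6 14 9 10 16 4 3 11 13 12) = [0, 8, 2, 11, 3, 5, 14, 7, 17, 10, 16, 13, 1, 12, 9, 15, 4, 6]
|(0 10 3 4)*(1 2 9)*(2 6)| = |(0 10 3 4)(1 6 2 9)| = 4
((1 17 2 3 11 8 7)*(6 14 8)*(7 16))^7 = [0, 8, 7, 1, 4, 5, 2, 14, 11, 9, 10, 17, 12, 13, 3, 15, 6, 16] = (1 8 11 17 16 6 2 7 14 3)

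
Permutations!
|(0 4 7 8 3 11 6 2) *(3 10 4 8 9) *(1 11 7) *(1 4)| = 21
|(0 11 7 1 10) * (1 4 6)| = 7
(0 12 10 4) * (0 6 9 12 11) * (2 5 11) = [2, 1, 5, 3, 6, 11, 9, 7, 8, 12, 4, 0, 10] = (0 2 5 11)(4 6 9 12 10)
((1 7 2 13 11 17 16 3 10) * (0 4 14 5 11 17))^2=(0 14 11 4 5)(1 2 17 3)(7 13 16 10)=[14, 2, 17, 1, 5, 0, 6, 13, 8, 9, 7, 4, 12, 16, 11, 15, 10, 3]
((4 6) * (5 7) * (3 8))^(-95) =[0, 1, 2, 8, 6, 7, 4, 5, 3] =(3 8)(4 6)(5 7)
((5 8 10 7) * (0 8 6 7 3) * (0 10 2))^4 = [8, 1, 0, 3, 4, 6, 7, 5, 2, 9, 10] = (10)(0 8 2)(5 6 7)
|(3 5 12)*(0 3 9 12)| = |(0 3 5)(9 12)| = 6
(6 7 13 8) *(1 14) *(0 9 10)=(0 9 10)(1 14)(6 7 13 8)=[9, 14, 2, 3, 4, 5, 7, 13, 6, 10, 0, 11, 12, 8, 1]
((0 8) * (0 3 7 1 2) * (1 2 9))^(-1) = (0 2 7 3 8)(1 9) = [2, 9, 7, 8, 4, 5, 6, 3, 0, 1]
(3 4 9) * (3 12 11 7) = (3 4 9 12 11 7) = [0, 1, 2, 4, 9, 5, 6, 3, 8, 12, 10, 7, 11]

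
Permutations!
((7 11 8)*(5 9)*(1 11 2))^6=(1 11 8 7 2)=[0, 11, 1, 3, 4, 5, 6, 2, 7, 9, 10, 8]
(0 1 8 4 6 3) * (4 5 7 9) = (0 1 8 5 7 9 4 6 3) = [1, 8, 2, 0, 6, 7, 3, 9, 5, 4]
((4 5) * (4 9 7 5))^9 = (9) = [0, 1, 2, 3, 4, 5, 6, 7, 8, 9]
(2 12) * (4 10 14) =(2 12)(4 10 14) =[0, 1, 12, 3, 10, 5, 6, 7, 8, 9, 14, 11, 2, 13, 4]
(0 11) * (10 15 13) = (0 11)(10 15 13) = [11, 1, 2, 3, 4, 5, 6, 7, 8, 9, 15, 0, 12, 10, 14, 13]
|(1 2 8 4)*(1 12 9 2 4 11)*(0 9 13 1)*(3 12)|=5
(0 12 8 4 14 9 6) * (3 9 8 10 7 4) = (0 12 10 7 4 14 8 3 9 6) = [12, 1, 2, 9, 14, 5, 0, 4, 3, 6, 7, 11, 10, 13, 8]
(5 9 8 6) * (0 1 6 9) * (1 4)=(0 4 1 6 5)(8 9)=[4, 6, 2, 3, 1, 0, 5, 7, 9, 8]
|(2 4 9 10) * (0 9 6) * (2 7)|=|(0 9 10 7 2 4 6)|=7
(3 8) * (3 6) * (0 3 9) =[3, 1, 2, 8, 4, 5, 9, 7, 6, 0] =(0 3 8 6 9)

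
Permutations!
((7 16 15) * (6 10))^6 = (16) = [0, 1, 2, 3, 4, 5, 6, 7, 8, 9, 10, 11, 12, 13, 14, 15, 16]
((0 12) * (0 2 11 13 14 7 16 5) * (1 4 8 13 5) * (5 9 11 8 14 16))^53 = [7, 13, 0, 3, 16, 14, 6, 4, 12, 11, 10, 9, 5, 2, 1, 15, 8] = (0 7 4 16 8 12 5 14 1 13 2)(9 11)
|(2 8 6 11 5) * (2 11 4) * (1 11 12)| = |(1 11 5 12)(2 8 6 4)| = 4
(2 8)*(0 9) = [9, 1, 8, 3, 4, 5, 6, 7, 2, 0] = (0 9)(2 8)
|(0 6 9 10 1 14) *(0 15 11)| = |(0 6 9 10 1 14 15 11)| = 8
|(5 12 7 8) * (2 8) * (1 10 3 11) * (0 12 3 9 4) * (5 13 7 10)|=20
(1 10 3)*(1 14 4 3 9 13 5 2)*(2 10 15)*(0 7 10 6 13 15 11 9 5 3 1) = (0 7 10 5 6 13 3 14 4 1 11 9 15 2) = [7, 11, 0, 14, 1, 6, 13, 10, 8, 15, 5, 9, 12, 3, 4, 2]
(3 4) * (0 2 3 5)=(0 2 3 4 5)=[2, 1, 3, 4, 5, 0]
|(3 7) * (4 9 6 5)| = 4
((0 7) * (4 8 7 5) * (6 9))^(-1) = [7, 1, 2, 3, 5, 0, 9, 8, 4, 6] = (0 7 8 4 5)(6 9)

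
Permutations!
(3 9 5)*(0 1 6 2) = (0 1 6 2)(3 9 5) = [1, 6, 0, 9, 4, 3, 2, 7, 8, 5]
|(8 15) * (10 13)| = |(8 15)(10 13)| = 2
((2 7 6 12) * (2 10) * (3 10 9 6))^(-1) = [0, 1, 10, 7, 4, 5, 9, 2, 8, 12, 3, 11, 6] = (2 10 3 7)(6 9 12)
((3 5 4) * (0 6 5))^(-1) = (0 3 4 5 6) = [3, 1, 2, 4, 5, 6, 0]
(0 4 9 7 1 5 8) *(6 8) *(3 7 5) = (0 4 9 5 6 8)(1 3 7) = [4, 3, 2, 7, 9, 6, 8, 1, 0, 5]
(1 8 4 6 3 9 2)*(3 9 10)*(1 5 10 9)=[0, 8, 5, 9, 6, 10, 1, 7, 4, 2, 3]=(1 8 4 6)(2 5 10 3 9)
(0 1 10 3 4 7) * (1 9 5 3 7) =[9, 10, 2, 4, 1, 3, 6, 0, 8, 5, 7] =(0 9 5 3 4 1 10 7)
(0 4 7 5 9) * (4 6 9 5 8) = (0 6 9)(4 7 8) = [6, 1, 2, 3, 7, 5, 9, 8, 4, 0]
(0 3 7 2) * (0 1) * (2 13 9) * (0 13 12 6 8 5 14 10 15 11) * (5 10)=(0 3 7 12 6 8 10 15 11)(1 13 9 2)(5 14)=[3, 13, 1, 7, 4, 14, 8, 12, 10, 2, 15, 0, 6, 9, 5, 11]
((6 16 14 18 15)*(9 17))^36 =[0, 1, 2, 3, 4, 5, 16, 7, 8, 9, 10, 11, 12, 13, 18, 6, 14, 17, 15] =(6 16 14 18 15)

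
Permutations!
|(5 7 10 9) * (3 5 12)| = 6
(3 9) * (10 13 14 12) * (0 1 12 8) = [1, 12, 2, 9, 4, 5, 6, 7, 0, 3, 13, 11, 10, 14, 8] = (0 1 12 10 13 14 8)(3 9)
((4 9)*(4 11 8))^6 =[0, 1, 2, 3, 11, 5, 6, 7, 9, 8, 10, 4] =(4 11)(8 9)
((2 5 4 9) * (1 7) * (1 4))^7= (1 7 4 9 2 5)= [0, 7, 5, 3, 9, 1, 6, 4, 8, 2]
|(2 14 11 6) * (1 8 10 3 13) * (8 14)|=9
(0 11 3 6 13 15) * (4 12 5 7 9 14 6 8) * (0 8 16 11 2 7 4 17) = (0 2 7 9 14 6 13 15 8 17)(3 16 11)(4 12 5) = [2, 1, 7, 16, 12, 4, 13, 9, 17, 14, 10, 3, 5, 15, 6, 8, 11, 0]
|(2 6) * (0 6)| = |(0 6 2)| = 3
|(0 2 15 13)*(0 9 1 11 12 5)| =|(0 2 15 13 9 1 11 12 5)| =9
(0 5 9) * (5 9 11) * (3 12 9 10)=(0 10 3 12 9)(5 11)=[10, 1, 2, 12, 4, 11, 6, 7, 8, 0, 3, 5, 9]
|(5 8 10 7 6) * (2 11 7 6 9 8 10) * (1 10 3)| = 5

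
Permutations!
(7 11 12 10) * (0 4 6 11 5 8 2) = [4, 1, 0, 3, 6, 8, 11, 5, 2, 9, 7, 12, 10] = (0 4 6 11 12 10 7 5 8 2)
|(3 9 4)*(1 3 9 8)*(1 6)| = 4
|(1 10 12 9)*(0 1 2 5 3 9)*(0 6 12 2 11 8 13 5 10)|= 6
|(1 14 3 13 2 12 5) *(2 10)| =|(1 14 3 13 10 2 12 5)| =8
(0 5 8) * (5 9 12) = (0 9 12 5 8) = [9, 1, 2, 3, 4, 8, 6, 7, 0, 12, 10, 11, 5]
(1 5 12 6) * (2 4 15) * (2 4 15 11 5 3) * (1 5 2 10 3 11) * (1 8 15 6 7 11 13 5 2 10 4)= [0, 13, 6, 4, 8, 12, 2, 11, 15, 9, 3, 10, 7, 5, 14, 1]= (1 13 5 12 7 11 10 3 4 8 15)(2 6)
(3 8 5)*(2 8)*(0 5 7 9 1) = (0 5 3 2 8 7 9 1) = [5, 0, 8, 2, 4, 3, 6, 9, 7, 1]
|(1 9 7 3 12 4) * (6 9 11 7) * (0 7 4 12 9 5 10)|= 21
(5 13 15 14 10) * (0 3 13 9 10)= (0 3 13 15 14)(5 9 10)= [3, 1, 2, 13, 4, 9, 6, 7, 8, 10, 5, 11, 12, 15, 0, 14]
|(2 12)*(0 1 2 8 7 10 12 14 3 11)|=|(0 1 2 14 3 11)(7 10 12 8)|=12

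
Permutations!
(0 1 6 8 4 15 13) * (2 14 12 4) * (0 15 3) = (0 1 6 8 2 14 12 4 3)(13 15) = [1, 6, 14, 0, 3, 5, 8, 7, 2, 9, 10, 11, 4, 15, 12, 13]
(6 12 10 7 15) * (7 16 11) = (6 12 10 16 11 7 15) = [0, 1, 2, 3, 4, 5, 12, 15, 8, 9, 16, 7, 10, 13, 14, 6, 11]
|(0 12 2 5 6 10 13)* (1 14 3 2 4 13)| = 28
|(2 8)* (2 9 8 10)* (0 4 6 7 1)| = |(0 4 6 7 1)(2 10)(8 9)| = 10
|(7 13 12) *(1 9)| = 6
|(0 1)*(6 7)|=|(0 1)(6 7)|=2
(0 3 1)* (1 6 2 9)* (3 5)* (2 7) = (0 5 3 6 7 2 9 1) = [5, 0, 9, 6, 4, 3, 7, 2, 8, 1]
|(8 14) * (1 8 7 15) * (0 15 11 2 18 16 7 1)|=|(0 15)(1 8 14)(2 18 16 7 11)|=30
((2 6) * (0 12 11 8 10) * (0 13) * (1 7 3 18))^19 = (0 12 11 8 10 13)(1 18 3 7)(2 6) = [12, 18, 6, 7, 4, 5, 2, 1, 10, 9, 13, 8, 11, 0, 14, 15, 16, 17, 3]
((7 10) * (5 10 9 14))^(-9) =(5 10 7 9 14) =[0, 1, 2, 3, 4, 10, 6, 9, 8, 14, 7, 11, 12, 13, 5]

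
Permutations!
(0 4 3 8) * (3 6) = (0 4 6 3 8) = [4, 1, 2, 8, 6, 5, 3, 7, 0]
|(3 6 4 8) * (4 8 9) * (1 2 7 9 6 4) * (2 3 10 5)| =|(1 3 4 6 8 10 5 2 7 9)| =10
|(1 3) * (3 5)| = |(1 5 3)| = 3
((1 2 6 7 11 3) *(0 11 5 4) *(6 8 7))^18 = (11) = [0, 1, 2, 3, 4, 5, 6, 7, 8, 9, 10, 11]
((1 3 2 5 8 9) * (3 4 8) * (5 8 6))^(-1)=(1 9 8 2 3 5 6 4)=[0, 9, 3, 5, 1, 6, 4, 7, 2, 8]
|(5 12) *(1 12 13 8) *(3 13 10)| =7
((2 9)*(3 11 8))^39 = (11)(2 9) = [0, 1, 9, 3, 4, 5, 6, 7, 8, 2, 10, 11]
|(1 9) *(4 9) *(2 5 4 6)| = 6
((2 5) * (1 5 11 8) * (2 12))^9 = (1 2)(5 11)(8 12) = [0, 2, 1, 3, 4, 11, 6, 7, 12, 9, 10, 5, 8]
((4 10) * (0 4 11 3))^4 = (0 3 11 10 4) = [3, 1, 2, 11, 0, 5, 6, 7, 8, 9, 4, 10]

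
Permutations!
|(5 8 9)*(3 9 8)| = |(3 9 5)| = 3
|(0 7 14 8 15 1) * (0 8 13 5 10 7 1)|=|(0 1 8 15)(5 10 7 14 13)|=20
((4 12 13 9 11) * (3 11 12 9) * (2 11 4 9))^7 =(13) =[0, 1, 2, 3, 4, 5, 6, 7, 8, 9, 10, 11, 12, 13]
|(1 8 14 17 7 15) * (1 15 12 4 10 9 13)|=|(1 8 14 17 7 12 4 10 9 13)|=10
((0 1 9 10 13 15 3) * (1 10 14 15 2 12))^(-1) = (0 3 15 14 9 1 12 2 13 10) = [3, 12, 13, 15, 4, 5, 6, 7, 8, 1, 0, 11, 2, 10, 9, 14]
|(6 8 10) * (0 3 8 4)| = 6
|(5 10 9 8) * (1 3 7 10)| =|(1 3 7 10 9 8 5)| =7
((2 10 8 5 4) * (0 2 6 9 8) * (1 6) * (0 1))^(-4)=(0 9 2 8 10 5 1 4 6)=[9, 4, 8, 3, 6, 1, 0, 7, 10, 2, 5]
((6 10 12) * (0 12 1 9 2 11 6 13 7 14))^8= [7, 2, 6, 3, 4, 5, 1, 12, 8, 11, 9, 10, 14, 0, 13]= (0 7 12 14 13)(1 2 6)(9 11 10)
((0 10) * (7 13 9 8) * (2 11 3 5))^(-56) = (13) = [0, 1, 2, 3, 4, 5, 6, 7, 8, 9, 10, 11, 12, 13]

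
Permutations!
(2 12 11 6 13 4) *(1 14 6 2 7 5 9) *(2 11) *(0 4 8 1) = (0 4 7 5 9)(1 14 6 13 8)(2 12) = [4, 14, 12, 3, 7, 9, 13, 5, 1, 0, 10, 11, 2, 8, 6]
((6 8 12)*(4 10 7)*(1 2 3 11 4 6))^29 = (1 12 8 6 7 10 4 11 3 2) = [0, 12, 1, 2, 11, 5, 7, 10, 6, 9, 4, 3, 8]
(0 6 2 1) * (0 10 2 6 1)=[1, 10, 0, 3, 4, 5, 6, 7, 8, 9, 2]=(0 1 10 2)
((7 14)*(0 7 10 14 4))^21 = (10 14) = [0, 1, 2, 3, 4, 5, 6, 7, 8, 9, 14, 11, 12, 13, 10]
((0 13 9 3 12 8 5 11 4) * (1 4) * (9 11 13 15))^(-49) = (0 5 15 13 9 11 3 1 12 4 8) = [5, 12, 2, 1, 8, 15, 6, 7, 0, 11, 10, 3, 4, 9, 14, 13]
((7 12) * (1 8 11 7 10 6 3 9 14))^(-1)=(1 14 9 3 6 10 12 7 11 8)=[0, 14, 2, 6, 4, 5, 10, 11, 1, 3, 12, 8, 7, 13, 9]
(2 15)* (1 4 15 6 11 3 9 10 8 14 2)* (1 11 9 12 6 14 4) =(2 14)(3 12 6 9 10 8 4 15 11) =[0, 1, 14, 12, 15, 5, 9, 7, 4, 10, 8, 3, 6, 13, 2, 11]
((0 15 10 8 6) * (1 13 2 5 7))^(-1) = [6, 7, 13, 3, 4, 2, 8, 5, 10, 9, 15, 11, 12, 1, 14, 0] = (0 6 8 10 15)(1 7 5 2 13)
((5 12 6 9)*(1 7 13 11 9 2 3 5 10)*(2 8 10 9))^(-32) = [0, 7, 3, 5, 4, 12, 8, 13, 10, 9, 1, 2, 6, 11] = (1 7 13 11 2 3 5 12 6 8 10)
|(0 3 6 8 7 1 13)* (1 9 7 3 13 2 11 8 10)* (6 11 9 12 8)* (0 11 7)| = 8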